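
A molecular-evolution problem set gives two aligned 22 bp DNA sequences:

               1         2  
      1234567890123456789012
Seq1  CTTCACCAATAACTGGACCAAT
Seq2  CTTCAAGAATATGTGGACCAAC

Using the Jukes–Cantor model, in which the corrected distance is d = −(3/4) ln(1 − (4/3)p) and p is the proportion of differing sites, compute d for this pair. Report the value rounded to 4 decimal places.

0.2708

Mismatches occur at site 6 (C↔A), site 7 (C↔G), site 12 (A↔T), site 13 (C↔G), site 22 (T↔C).
p = 5/22 = 0.227273.
d = −0.75 · ln(1 − (4/3)·0.227273) = −0.75 · ln(0.696969) = −0.75 · (-0.361014) = 0.2708.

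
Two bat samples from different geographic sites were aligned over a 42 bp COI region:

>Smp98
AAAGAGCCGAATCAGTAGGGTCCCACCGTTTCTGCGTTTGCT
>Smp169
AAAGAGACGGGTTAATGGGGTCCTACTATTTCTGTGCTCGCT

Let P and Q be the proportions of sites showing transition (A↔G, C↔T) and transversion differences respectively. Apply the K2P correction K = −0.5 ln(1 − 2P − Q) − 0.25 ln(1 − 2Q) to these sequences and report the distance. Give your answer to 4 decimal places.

0.4088

The sequences differ at positions 7 (C/A, transversion), 10 (A/G, transition), 11 (A/G, transition), 13 (C/T, transition), 15 (G/A, transition), 17 (A/G, transition), 24 (C/T, transition), 27 (C/T, transition), 28 (G/A, transition), 35 (C/T, transition), 37 (T/C, transition), 39 (T/C, transition).
Of the 12 differences, 11 transitions and 1 transversion over 42 sites: P = 11/42 = 0.261905, Q = 1/42 = 0.023810.
d = −0.5·ln(0.452380) − 0.25·ln(0.952380) = −0.5·(-0.793233) − 0.25·(-0.048791) = 0.4088.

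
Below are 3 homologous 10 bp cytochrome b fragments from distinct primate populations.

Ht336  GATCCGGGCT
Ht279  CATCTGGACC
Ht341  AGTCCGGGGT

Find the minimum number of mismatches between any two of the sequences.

Pairwise Hamming distances:
  Ht336 vs Ht279: 4
  Ht336 vs Ht341: 3
  Ht279 vs Ht341: 6
The smallest is 3, between Ht336 and Ht341.

3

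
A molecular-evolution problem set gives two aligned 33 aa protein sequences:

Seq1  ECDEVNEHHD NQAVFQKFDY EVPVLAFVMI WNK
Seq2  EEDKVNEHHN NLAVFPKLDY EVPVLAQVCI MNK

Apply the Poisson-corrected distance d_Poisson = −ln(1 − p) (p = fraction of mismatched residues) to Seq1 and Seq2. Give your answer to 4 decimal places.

The sequences differ at positions 2 (C/E), 4 (E/K), 10 (D/N), 12 (Q/L), 16 (Q/P), 18 (F/L), 27 (F/Q), 29 (M/C), 31 (W/M).
p = 9/33 = 0.272727.
d = −ln(1 − 0.272727) = −ln(0.727273) = 0.3185.

0.3185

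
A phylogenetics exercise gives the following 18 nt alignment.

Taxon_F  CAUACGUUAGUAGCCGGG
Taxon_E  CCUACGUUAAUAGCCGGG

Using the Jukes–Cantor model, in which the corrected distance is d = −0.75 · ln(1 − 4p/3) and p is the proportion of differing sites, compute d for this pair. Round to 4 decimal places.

The sequences differ at positions 2 (A/C), 10 (G/A).
p = 2/18 = 0.111111.
d = −0.75 · ln(1 − (4/3)·0.111111) = −0.75 · ln(0.851852) = −0.75 · (-0.160342) = 0.1203.

0.1203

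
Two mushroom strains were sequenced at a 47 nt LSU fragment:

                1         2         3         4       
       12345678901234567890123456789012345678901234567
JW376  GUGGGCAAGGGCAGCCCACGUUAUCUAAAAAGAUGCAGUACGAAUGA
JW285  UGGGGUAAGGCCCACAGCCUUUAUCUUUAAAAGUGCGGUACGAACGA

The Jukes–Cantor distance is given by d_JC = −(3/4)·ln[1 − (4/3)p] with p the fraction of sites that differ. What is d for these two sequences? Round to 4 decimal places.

The sequences differ at positions 1 (G/U), 2 (U/G), 6 (C/U), 11 (G/C), 13 (A/C), 14 (G/A), 16 (C/A), 17 (C/G), 18 (A/C), 20 (G/U), 27 (A/U), 28 (A/U), 32 (G/A), 33 (A/G), 37 (A/G), 45 (U/C).
p = 16/47 = 0.340426.
d = −0.75 · ln(1 − (4/3)·0.340426) = −0.75 · ln(0.546099) = −0.75 · (-0.604955) = 0.4537.

0.4537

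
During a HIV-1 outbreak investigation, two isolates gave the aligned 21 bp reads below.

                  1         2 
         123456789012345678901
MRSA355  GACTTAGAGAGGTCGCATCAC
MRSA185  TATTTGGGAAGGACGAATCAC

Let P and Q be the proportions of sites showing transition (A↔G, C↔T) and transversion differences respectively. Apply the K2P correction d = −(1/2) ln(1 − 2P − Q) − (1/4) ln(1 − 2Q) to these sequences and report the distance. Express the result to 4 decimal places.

0.4551

Differing sites — 1:G/T (Tv); 3:C/T (Ti); 6:A/G (Ti); 8:A/G (Ti); 9:G/A (Ti); 13:T/A (Tv); 16:C/A (Tv).
Of the 7 differences, 4 transitions and 3 transversions over 21 sites: P = 4/21 = 0.190476, Q = 3/21 = 0.142857.
d = −0.5·ln(0.476191) − 0.25·ln(0.714286) = −0.5·(-0.741936) − 0.25·(-0.336472) = 0.4551.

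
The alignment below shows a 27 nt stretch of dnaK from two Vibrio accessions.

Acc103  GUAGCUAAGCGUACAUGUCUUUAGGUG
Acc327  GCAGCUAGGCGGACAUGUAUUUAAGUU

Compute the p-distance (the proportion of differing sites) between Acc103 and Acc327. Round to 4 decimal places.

0.2222

Mismatches occur at site 2 (U↔C), site 8 (A↔G), site 12 (U↔G), site 19 (C↔A), site 24 (G↔A), site 27 (G↔U).
There are 6 differences over 27 sites, so p = 6/27 = 0.2222.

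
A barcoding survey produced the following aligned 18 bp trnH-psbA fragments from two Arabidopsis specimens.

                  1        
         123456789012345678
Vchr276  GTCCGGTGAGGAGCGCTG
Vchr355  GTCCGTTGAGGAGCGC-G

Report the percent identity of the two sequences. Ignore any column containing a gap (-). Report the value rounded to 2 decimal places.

Excluding the 1 gap column leaves 17 comparable sites.
The sequences differ at position 6 (G/T).
16 of the 17 comparable sites match, so the percent identity is 16/17 × 100 = 94.12%.

94.12%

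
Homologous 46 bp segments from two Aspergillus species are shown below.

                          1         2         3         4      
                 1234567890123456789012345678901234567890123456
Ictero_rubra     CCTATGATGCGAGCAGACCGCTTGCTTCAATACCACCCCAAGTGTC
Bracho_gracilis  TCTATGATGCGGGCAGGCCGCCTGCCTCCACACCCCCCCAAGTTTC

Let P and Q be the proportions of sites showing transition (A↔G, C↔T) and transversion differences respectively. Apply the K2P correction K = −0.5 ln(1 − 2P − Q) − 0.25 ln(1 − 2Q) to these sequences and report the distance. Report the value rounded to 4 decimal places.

0.2323

The sequences differ at positions 1 (C/T, transition), 12 (A/G, transition), 17 (A/G, transition), 22 (T/C, transition), 26 (T/C, transition), 29 (A/C, transversion), 31 (T/C, transition), 35 (A/C, transversion), 44 (G/T, transversion).
Of the 9 differences, 6 transitions and 3 transversions over 46 sites: P = 6/46 = 0.130435, Q = 3/46 = 0.065217.
d = −0.5·ln(0.673913) − 0.25·ln(0.869566) = −0.5·(-0.394654) − 0.25·(-0.139761) = 0.2323.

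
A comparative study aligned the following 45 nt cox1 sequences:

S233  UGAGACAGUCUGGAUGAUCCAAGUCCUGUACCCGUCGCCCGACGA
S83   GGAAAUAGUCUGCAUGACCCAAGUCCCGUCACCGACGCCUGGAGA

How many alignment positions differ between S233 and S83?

The sequences differ at positions 1 (U/G), 4 (G/A), 6 (C/U), 13 (G/C), 18 (U/C), 27 (U/C), 30 (A/C), 31 (C/A), 35 (U/A), 40 (C/U), 42 (A/G), 43 (C/A).
That gives 12 mismatches out of 45 aligned sites, so the Hamming distance is 12.

12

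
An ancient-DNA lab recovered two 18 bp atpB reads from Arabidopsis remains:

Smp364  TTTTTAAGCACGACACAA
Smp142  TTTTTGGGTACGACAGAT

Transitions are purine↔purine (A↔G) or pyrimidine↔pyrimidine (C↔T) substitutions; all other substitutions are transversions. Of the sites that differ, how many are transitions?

3

The sequences differ at positions 6 (A/G, transition), 7 (A/G, transition), 9 (C/T, transition), 16 (C/G, transversion), 18 (A/T, transversion).
Of the 5 differences, 3 transitions and 2 transversions, so the answer is 3.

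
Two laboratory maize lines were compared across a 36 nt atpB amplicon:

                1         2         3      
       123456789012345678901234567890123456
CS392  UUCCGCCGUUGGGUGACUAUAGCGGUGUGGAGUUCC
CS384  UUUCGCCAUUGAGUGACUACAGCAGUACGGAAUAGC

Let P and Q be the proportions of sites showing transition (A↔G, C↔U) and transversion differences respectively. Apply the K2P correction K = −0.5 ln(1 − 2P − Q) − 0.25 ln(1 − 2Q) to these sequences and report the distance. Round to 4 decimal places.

0.3760

The sequences differ at positions 3 (C/U, transition), 8 (G/A, transition), 12 (G/A, transition), 20 (U/C, transition), 24 (G/A, transition), 27 (G/A, transition), 28 (U/C, transition), 32 (G/A, transition), 34 (U/A, transversion), 35 (C/G, transversion).
Of the 10 differences, 8 transitions and 2 transversions over 36 sites: P = 8/36 = 0.222222, Q = 2/36 = 0.055556.
d = −0.5·ln(0.500000) − 0.25·ln(0.888888) = −0.5·(-0.693147) − 0.25·(-0.117784) = 0.3760.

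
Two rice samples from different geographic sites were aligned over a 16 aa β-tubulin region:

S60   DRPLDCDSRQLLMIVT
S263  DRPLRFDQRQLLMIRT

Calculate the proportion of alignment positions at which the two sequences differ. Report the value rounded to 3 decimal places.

Differing sites — 5:D/R; 6:C/F; 8:S/Q; 15:V/R.
There are 4 differences over 16 sites, so p = 4/16 = 0.250.

0.250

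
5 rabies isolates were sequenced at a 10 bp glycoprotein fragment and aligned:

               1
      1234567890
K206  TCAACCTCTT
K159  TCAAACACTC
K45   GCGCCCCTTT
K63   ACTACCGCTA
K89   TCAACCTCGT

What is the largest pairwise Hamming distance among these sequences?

Pairwise Hamming distances:
  K206 vs K159: 3
  K206 vs K45: 5
  K206 vs K63: 4
  K206 vs K89: 1
  K159 vs K45: 7
  K159 vs K63: 5
  K159 vs K89: 4
  K45 vs K63: 6
  K45 vs K89: 6
  K63 vs K89: 5
The largest is 7, between K159 and K45.

7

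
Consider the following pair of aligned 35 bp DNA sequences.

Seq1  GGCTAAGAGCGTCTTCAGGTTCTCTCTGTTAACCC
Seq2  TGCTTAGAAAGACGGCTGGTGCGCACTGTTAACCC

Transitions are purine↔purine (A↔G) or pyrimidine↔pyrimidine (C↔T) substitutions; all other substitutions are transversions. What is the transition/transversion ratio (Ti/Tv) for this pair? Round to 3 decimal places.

0.100

Mismatches occur at site 1 (G/T, transversion), site 5 (A/T, transversion), site 9 (G/A, transition), site 10 (C/A, transversion), site 12 (T/A, transversion), site 14 (T/G, transversion), site 15 (T/G, transversion), site 17 (A/T, transversion), site 21 (T/G, transversion), site 23 (T/G, transversion), site 25 (T/A, transversion).
Of the 11 differences, 1 transition and 10 transversions, so Ti/Tv = 1/10 = 0.100.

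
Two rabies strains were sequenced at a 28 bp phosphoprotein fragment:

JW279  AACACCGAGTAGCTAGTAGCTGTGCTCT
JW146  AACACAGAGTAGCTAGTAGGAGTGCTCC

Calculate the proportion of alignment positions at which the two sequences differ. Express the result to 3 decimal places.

The sequences differ at positions 6 (C/A), 20 (C/G), 21 (T/A), 28 (T/C).
There are 4 differences over 28 sites, so p = 4/28 = 0.143.

0.143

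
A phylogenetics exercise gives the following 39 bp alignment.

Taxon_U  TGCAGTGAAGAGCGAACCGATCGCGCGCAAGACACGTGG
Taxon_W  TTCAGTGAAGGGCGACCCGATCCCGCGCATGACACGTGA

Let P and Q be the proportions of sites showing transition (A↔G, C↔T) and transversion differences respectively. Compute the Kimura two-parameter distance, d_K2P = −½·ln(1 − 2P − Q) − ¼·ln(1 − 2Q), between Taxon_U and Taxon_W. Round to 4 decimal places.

0.1722

Mismatches occur at site 2 (G/T, transversion), site 11 (A/G, transition), site 16 (A/C, transversion), site 23 (G/C, transversion), site 30 (A/T, transversion), site 39 (G/A, transition).
Of the 6 differences, 2 transitions and 4 transversions over 39 sites: P = 2/39 = 0.051282, Q = 4/39 = 0.102564.
d = −0.5·ln(0.794872) − 0.25·ln(0.794872) = −0.5·(-0.229574) − 0.25·(-0.229574) = 0.1722.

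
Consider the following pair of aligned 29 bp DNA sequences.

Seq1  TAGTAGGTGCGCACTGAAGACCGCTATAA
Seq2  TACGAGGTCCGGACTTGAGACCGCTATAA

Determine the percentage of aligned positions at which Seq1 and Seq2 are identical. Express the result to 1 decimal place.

The sequences differ at positions 3 (G/C), 4 (T/G), 9 (G/C), 12 (C/G), 16 (G/T), 17 (A/G).
23 of the 29 sites match, so the percent identity is 23/29 × 100 = 79.3%.

79.3%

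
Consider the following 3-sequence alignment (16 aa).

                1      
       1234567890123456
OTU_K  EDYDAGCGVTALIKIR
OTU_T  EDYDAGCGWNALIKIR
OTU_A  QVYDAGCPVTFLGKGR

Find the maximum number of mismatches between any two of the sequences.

8

Pairwise Hamming distances:
  OTU_K vs OTU_T: 2
  OTU_K vs OTU_A: 6
  OTU_T vs OTU_A: 8
The largest is 8, between OTU_T and OTU_A.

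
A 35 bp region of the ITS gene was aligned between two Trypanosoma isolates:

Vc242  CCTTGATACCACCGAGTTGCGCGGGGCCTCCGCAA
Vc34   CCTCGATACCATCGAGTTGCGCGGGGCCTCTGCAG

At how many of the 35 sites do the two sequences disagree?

Differing sites — 4:T/C; 12:C/T; 31:C/T; 35:A/G.
That gives 4 mismatches out of 35 aligned sites, so the Hamming distance is 4.

4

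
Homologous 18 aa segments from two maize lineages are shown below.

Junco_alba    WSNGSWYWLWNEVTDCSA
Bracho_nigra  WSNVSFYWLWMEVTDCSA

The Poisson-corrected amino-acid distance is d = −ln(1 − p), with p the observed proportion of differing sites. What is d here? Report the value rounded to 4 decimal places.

0.1823

The sequences differ at positions 4 (G/V), 6 (W/F), 11 (N/M).
p = 3/18 = 0.166667.
d = −ln(1 − 0.166667) = −ln(0.833333) = 0.1823.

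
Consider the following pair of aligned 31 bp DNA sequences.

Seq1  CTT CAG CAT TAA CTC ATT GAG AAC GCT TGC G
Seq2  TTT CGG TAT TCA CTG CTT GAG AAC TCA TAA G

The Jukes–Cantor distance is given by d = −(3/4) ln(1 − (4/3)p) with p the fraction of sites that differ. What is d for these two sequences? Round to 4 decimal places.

0.4217

The sequences differ at positions 1 (C/T), 5 (A/G), 7 (C/T), 11 (A/C), 15 (C/G), 16 (A/C), 25 (G/T), 27 (T/A), 29 (G/A), 30 (C/A).
p = 10/31 = 0.322581.
d = −0.75 · ln(1 − (4/3)·0.322581) = −0.75 · ln(0.569892) = −0.75 · (-0.562308) = 0.4217.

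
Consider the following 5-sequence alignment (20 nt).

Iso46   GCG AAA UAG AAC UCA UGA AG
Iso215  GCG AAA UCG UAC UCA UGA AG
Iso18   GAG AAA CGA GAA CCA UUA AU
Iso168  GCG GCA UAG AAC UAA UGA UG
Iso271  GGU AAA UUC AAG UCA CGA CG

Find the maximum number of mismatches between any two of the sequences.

Pairwise Hamming distances:
  Iso46 vs Iso215: 2
  Iso46 vs Iso18: 9
  Iso46 vs Iso168: 4
  Iso46 vs Iso271: 7
  Iso215 vs Iso18: 9
  Iso215 vs Iso168: 6
  Iso215 vs Iso271: 8
  Iso18 vs Iso168: 13
  Iso18 vs Iso271: 12
  Iso168 vs Iso271: 10
The largest is 13, between Iso18 and Iso168.

13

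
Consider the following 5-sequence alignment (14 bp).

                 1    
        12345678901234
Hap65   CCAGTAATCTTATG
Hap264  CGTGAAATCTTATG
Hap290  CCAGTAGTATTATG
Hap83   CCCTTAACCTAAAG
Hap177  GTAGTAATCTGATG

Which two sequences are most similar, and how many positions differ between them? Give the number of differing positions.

2

Pairwise Hamming distances:
  Hap65 vs Hap264: 3
  Hap65 vs Hap290: 2
  Hap65 vs Hap83: 5
  Hap65 vs Hap177: 3
  Hap264 vs Hap290: 5
  Hap264 vs Hap83: 7
  Hap264 vs Hap177: 5
  Hap290 vs Hap83: 7
  Hap290 vs Hap177: 5
  Hap83 vs Hap177: 7
The smallest is 2, between Hap65 and Hap290.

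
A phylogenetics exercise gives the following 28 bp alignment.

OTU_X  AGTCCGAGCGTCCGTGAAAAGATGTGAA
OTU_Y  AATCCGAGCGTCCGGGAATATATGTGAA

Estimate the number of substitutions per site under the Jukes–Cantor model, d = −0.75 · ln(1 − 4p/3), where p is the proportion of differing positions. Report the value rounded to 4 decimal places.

0.1585

Differing sites — 2:G/A; 15:T/G; 19:A/T; 21:G/T.
p = 4/28 = 0.142857.
d = −0.75 · ln(1 − (4/3)·0.142857) = −0.75 · ln(0.809524) = −0.75 · (-0.211309) = 0.1585.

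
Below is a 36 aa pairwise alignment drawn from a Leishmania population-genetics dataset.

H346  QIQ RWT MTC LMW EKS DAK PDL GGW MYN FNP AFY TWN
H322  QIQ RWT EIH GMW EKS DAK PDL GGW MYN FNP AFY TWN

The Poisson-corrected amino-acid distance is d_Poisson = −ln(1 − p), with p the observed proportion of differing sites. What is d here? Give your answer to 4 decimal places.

The sequences differ at positions 7 (M/E), 8 (T/I), 9 (C/H), 10 (L/G).
p = 4/36 = 0.111111.
d = −ln(1 − 0.111111) = −ln(0.888889) = 0.1178.

0.1178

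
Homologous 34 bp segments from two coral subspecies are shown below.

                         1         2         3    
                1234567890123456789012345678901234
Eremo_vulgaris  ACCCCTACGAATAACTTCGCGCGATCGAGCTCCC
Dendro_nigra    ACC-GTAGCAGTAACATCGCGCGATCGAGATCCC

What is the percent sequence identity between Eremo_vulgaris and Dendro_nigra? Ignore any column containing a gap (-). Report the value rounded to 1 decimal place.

Excluding the 1 gap column leaves 33 comparable sites.
Mismatches occur at site 5 (C↔G), site 8 (C↔G), site 9 (G↔C), site 11 (A↔G), site 16 (T↔A), site 30 (C↔A).
27 of the 33 comparable sites match, so the percent identity is 27/33 × 100 = 81.8%.

81.8%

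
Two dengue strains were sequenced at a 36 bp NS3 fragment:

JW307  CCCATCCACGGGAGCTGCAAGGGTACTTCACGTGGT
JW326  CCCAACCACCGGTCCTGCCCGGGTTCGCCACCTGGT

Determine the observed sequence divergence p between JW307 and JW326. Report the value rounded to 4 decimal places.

The sequences differ at positions 5 (T/A), 10 (G/C), 13 (A/T), 14 (G/C), 19 (A/C), 20 (A/C), 25 (A/T), 27 (T/G), 28 (T/C), 32 (G/C).
There are 10 differences over 36 sites, so p = 10/36 = 0.2778.

0.2778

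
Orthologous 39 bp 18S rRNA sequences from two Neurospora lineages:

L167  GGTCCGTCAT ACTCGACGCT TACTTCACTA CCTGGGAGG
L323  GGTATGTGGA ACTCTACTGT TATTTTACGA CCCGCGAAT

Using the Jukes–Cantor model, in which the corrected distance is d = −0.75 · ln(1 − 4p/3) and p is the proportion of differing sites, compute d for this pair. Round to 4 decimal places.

Mismatches occur at site 4 (C/A), site 5 (C/T), site 8 (C/G), site 9 (A/G), site 10 (T/A), site 15 (G/T), site 18 (G/T), site 19 (C/G), site 23 (C/T), site 26 (C/T), site 29 (T/G), site 33 (T/C), site 35 (G/C), site 38 (G/A), site 39 (G/T).
p = 15/39 = 0.384615.
d = −0.75 · ln(1 − (4/3)·0.384615) = −0.75 · ln(0.487180) = −0.75 · (-0.719122) = 0.5393.

0.5393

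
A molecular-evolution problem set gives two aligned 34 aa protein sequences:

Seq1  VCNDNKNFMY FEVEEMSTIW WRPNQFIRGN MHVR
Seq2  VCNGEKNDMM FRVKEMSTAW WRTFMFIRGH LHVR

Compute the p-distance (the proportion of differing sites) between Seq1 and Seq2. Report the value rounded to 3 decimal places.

The sequences differ at positions 4 (D/G), 5 (N/E), 8 (F/D), 10 (Y/M), 12 (E/R), 14 (E/K), 19 (I/A), 23 (P/T), 24 (N/F), 25 (Q/M), 30 (N/H), 31 (M/L).
There are 12 differences over 34 sites, so p = 12/34 = 0.353.

0.353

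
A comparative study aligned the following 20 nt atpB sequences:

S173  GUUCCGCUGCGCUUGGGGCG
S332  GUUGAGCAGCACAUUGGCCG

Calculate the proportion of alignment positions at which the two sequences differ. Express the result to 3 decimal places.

0.350

Differing sites — 4:C/G; 5:C/A; 8:U/A; 11:G/A; 13:U/A; 15:G/U; 18:G/C.
There are 7 differences over 20 sites, so p = 7/20 = 0.350.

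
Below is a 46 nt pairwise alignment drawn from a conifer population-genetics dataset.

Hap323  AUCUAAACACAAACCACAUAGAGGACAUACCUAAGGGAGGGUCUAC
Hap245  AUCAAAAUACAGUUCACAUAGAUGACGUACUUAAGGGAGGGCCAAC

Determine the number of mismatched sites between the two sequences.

10

The sequences differ at positions 4 (U/A), 8 (C/U), 12 (A/G), 13 (A/U), 14 (C/U), 23 (G/U), 27 (A/G), 31 (C/U), 42 (U/C), 44 (U/A).
That gives 10 mismatches out of 46 aligned sites, so the Hamming distance is 10.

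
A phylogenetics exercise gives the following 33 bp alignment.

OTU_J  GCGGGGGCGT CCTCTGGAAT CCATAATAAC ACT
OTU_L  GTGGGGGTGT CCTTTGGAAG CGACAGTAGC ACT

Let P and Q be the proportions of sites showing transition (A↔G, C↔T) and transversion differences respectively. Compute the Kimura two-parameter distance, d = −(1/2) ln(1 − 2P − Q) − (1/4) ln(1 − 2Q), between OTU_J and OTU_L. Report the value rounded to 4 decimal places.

Differing sites — 2:C/T (Ti); 8:C/T (Ti); 14:C/T (Ti); 20:T/G (Tv); 22:C/G (Tv); 24:T/C (Ti); 26:A/G (Ti); 29:A/G (Ti).
Of the 8 differences, 6 transitions and 2 transversions over 33 sites: P = 6/33 = 0.181818, Q = 2/33 = 0.060606.
d = −0.5·ln(0.575758) − 0.25·ln(0.878788) = −0.5·(-0.552068) − 0.25·(-0.129212) = 0.3083.

0.3083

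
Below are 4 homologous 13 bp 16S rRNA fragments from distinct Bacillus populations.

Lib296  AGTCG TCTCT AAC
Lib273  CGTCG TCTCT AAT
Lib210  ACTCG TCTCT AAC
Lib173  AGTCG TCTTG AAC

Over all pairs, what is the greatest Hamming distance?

Pairwise Hamming distances:
  Lib296 vs Lib273: 2
  Lib296 vs Lib210: 1
  Lib296 vs Lib173: 2
  Lib273 vs Lib210: 3
  Lib273 vs Lib173: 4
  Lib210 vs Lib173: 3
The largest is 4, between Lib273 and Lib173.

4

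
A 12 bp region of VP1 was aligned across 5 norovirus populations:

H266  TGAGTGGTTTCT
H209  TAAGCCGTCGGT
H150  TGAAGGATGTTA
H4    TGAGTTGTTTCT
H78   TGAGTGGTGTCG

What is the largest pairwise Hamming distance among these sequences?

9

Pairwise Hamming distances:
  H266 vs H209: 6
  H266 vs H150: 6
  H266 vs H4: 1
  H266 vs H78: 2
  H209 vs H150: 9
  H209 vs H4: 6
  H209 vs H78: 7
  H150 vs H4: 7
  H150 vs H78: 5
  H4 vs H78: 3
The largest is 9, between H209 and H150.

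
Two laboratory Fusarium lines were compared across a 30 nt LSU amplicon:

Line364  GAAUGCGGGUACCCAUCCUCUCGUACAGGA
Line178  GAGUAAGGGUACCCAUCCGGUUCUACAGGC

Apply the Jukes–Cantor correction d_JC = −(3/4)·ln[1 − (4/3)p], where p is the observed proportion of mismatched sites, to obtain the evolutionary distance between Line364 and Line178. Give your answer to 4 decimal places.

0.3295

The sequences differ at positions 3 (A/G), 5 (G/A), 6 (C/A), 19 (U/G), 20 (C/G), 22 (C/U), 23 (G/C), 30 (A/C).
p = 8/30 = 0.266667.
d = −0.75 · ln(1 − (4/3)·0.266667) = −0.75 · ln(0.644444) = −0.75 · (-0.439367) = 0.3295.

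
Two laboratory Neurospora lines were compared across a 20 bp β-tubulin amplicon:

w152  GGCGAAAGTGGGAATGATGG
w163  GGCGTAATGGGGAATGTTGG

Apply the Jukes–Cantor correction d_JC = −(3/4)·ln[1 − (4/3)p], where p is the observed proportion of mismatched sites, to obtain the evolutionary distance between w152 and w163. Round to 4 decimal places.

0.2326

The sequences differ at positions 5 (A/T), 8 (G/T), 9 (T/G), 17 (A/T).
p = 4/20 = 0.200000.
d = −0.75 · ln(1 − (4/3)·0.200000) = −0.75 · ln(0.733333) = −0.75 · (-0.310155) = 0.2326.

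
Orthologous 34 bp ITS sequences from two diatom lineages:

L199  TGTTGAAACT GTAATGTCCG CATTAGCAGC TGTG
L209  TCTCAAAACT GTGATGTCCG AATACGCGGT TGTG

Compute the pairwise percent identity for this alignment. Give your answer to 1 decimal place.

73.5%

The sequences differ at positions 2 (G/C), 4 (T/C), 5 (G/A), 13 (A/G), 21 (C/A), 24 (T/A), 25 (A/C), 28 (A/G), 30 (C/T).
25 of the 34 sites match, so the percent identity is 25/34 × 100 = 73.5%.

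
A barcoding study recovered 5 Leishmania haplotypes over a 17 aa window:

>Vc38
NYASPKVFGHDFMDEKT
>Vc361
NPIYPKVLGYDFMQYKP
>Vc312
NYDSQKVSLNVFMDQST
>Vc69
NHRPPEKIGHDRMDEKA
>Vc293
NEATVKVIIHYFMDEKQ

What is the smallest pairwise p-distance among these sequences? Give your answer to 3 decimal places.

0.412

Pairwise Hamming distances:
  Vc38 vs Vc361: 8
  Vc38 vs Vc312: 8
  Vc38 vs Vc69: 8
  Vc38 vs Vc293: 7
  Vc361 vs Vc312: 12
  Vc361 vs Vc69: 11
  Vc361 vs Vc293: 11
  Vc312 vs Vc69: 14
  Vc312 vs Vc293: 11
  Vc69 vs Vc293: 10
The smallest is 7 mismatches, between Vc38 and Vc293; p = 7/17 = 0.412.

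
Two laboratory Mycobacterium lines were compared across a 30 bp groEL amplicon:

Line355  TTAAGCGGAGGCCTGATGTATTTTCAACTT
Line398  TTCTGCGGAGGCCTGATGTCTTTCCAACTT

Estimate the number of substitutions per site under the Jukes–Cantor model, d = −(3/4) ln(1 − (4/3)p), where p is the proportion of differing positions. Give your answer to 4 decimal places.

0.1468

The sequences differ at positions 3 (A/C), 4 (A/T), 20 (A/C), 24 (T/C).
p = 4/30 = 0.133333.
d = −0.75 · ln(1 − (4/3)·0.133333) = −0.75 · ln(0.822223) = −0.75 · (-0.195744) = 0.1468.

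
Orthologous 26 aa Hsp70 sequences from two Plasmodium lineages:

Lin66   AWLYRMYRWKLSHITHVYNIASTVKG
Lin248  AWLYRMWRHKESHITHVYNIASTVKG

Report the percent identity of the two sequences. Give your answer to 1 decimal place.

88.5%

The sequences differ at positions 7 (Y/W), 9 (W/H), 11 (L/E).
23 of the 26 sites match, so the percent identity is 23/26 × 100 = 88.5%.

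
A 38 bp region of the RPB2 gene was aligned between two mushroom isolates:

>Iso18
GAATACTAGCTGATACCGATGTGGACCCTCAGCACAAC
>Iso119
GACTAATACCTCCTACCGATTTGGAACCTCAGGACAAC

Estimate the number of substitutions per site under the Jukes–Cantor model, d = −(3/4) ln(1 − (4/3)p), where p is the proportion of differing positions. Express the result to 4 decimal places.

Differing sites — 3:A/C; 6:C/A; 9:G/C; 12:G/C; 13:A/C; 21:G/T; 26:C/A; 33:C/G.
p = 8/38 = 0.210526.
d = −0.75 · ln(1 − (4/3)·0.210526) = −0.75 · ln(0.719299) = −0.75 · (-0.329478) = 0.2471.

0.2471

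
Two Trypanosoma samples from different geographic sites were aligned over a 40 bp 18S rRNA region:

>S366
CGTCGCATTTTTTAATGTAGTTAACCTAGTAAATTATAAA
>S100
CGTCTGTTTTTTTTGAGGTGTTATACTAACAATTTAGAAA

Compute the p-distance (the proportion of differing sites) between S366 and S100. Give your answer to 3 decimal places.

0.350

Mismatches occur at site 5 (G→T), site 6 (C→G), site 7 (A→T), site 14 (A→T), site 15 (A→G), site 16 (T→A), site 18 (T→G), site 19 (A→T), site 24 (A→T), site 25 (C→A), site 29 (G→A), site 30 (T→C), site 33 (A→T), site 37 (T→G).
There are 14 differences over 40 sites, so p = 14/40 = 0.350.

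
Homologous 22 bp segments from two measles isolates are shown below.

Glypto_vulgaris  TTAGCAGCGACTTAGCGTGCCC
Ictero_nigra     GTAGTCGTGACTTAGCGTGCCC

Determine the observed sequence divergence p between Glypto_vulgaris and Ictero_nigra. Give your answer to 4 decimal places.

Mismatches occur at site 1 (T↔G), site 5 (C↔T), site 6 (A↔C), site 8 (C↔T).
There are 4 differences over 22 sites, so p = 4/22 = 0.1818.

0.1818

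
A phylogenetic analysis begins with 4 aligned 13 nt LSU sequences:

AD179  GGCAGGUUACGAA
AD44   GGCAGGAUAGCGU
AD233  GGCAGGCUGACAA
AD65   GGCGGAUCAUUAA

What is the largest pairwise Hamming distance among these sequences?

8

Pairwise Hamming distances:
  AD179 vs AD44: 5
  AD179 vs AD233: 4
  AD179 vs AD65: 5
  AD44 vs AD233: 5
  AD44 vs AD65: 8
  AD233 vs AD65: 7
The largest is 8, between AD44 and AD65.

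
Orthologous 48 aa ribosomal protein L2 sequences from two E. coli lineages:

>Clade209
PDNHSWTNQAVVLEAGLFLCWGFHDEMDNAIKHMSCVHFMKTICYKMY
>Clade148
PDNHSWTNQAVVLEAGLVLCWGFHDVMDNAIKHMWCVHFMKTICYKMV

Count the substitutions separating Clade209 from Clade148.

Mismatches occur at site 18 (F↔V), site 26 (E↔V), site 35 (S↔W), site 48 (Y↔V).
That gives 4 mismatches out of 48 aligned sites, so the Hamming distance is 4.

4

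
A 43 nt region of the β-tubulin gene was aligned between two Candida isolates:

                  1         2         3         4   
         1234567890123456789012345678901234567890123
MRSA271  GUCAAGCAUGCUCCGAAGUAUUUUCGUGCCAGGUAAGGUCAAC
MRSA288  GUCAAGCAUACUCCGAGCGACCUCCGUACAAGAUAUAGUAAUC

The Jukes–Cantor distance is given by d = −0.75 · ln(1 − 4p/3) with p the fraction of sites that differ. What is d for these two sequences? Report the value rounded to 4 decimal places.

0.4270

The sequences differ at positions 10 (G/A), 17 (A/G), 18 (G/C), 19 (U/G), 21 (U/C), 22 (U/C), 24 (U/C), 28 (G/A), 30 (C/A), 33 (G/A), 36 (A/U), 37 (G/A), 40 (C/A), 42 (A/U).
p = 14/43 = 0.325581.
d = −0.75 · ln(1 − (4/3)·0.325581) = −0.75 · ln(0.565892) = −0.75 · (-0.569352) = 0.4270.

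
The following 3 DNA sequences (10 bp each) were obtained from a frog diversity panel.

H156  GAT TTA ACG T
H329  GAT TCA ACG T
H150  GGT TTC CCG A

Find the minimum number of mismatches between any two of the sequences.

Pairwise Hamming distances:
  H156 vs H329: 1
  H156 vs H150: 4
  H329 vs H150: 5
The smallest is 1, between H156 and H329.

1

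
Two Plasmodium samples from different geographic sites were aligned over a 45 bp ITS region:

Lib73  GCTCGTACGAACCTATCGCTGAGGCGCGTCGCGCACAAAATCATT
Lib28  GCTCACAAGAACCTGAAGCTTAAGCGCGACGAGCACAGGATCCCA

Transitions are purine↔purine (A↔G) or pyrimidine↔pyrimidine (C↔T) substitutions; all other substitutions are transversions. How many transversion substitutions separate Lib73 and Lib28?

8

Differing sites — 5:G/A (Ti); 6:T/C (Ti); 8:C/A (Tv); 15:A/G (Ti); 16:T/A (Tv); 17:C/A (Tv); 21:G/T (Tv); 23:G/A (Ti); 29:T/A (Tv); 32:C/A (Tv); 38:A/G (Ti); 39:A/G (Ti); 43:A/C (Tv); 44:T/C (Ti); 45:T/A (Tv).
Of the 15 differences, 7 transitions and 8 transversions, so the answer is 8.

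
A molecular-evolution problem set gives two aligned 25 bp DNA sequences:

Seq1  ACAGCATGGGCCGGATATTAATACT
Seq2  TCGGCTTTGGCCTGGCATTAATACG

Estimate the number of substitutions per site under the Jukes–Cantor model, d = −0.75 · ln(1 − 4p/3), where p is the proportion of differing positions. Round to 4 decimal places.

Mismatches occur at site 1 (A/T), site 3 (A/G), site 6 (A/T), site 8 (G/T), site 13 (G/T), site 15 (A/G), site 16 (T/C), site 25 (T/G).
p = 8/25 = 0.320000.
d = −0.75 · ln(1 − (4/3)·0.320000) = −0.75 · ln(0.573333) = −0.75 · (-0.556289) = 0.4172.

0.4172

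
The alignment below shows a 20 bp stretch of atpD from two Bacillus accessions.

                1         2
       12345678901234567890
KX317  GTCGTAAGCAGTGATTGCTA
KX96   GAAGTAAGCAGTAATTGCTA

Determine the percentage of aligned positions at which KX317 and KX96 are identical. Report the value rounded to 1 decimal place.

Differing sites — 2:T/A; 3:C/A; 13:G/A.
17 of the 20 sites match, so the percent identity is 17/20 × 100 = 85.0%.

85.0%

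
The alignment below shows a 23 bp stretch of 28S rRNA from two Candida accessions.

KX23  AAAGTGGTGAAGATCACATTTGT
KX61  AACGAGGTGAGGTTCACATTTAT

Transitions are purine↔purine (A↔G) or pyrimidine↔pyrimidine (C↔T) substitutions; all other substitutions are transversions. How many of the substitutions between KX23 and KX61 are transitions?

Mismatches occur at site 3 (A→C, transversion), site 5 (T→A, transversion), site 11 (A→G, transition), site 13 (A→T, transversion), site 22 (G→A, transition).
Of the 5 differences, 2 transitions and 3 transversions, so the answer is 2.

2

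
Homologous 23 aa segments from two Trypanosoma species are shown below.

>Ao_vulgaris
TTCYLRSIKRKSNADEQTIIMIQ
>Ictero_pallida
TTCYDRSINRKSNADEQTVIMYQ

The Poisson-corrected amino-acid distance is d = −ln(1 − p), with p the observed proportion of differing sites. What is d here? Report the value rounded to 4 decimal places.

The sequences differ at positions 5 (L/D), 9 (K/N), 19 (I/V), 22 (I/Y).
p = 4/23 = 0.173913.
d = −ln(1 − 0.173913) = −ln(0.826087) = 0.1911.

0.1911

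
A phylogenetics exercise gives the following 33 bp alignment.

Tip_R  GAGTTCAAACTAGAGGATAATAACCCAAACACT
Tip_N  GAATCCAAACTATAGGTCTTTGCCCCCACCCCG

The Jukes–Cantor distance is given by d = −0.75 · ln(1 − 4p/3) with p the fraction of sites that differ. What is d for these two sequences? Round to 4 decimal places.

0.5587

The sequences differ at positions 3 (G/A), 5 (T/C), 13 (G/T), 17 (A/T), 18 (T/C), 19 (A/T), 20 (A/T), 22 (A/G), 23 (A/C), 27 (A/C), 29 (A/C), 31 (A/C), 33 (T/G).
p = 13/33 = 0.393939.
d = −0.75 · ln(1 − (4/3)·0.393939) = −0.75 · ln(0.474748) = −0.75 · (-0.744971) = 0.5587.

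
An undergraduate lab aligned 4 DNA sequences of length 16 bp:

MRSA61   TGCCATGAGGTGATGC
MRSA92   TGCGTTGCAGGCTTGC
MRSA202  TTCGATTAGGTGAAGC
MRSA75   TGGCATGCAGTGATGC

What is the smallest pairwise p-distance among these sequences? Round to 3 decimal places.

0.188

Pairwise Hamming distances:
  MRSA61 vs MRSA92: 7
  MRSA61 vs MRSA202: 4
  MRSA61 vs MRSA75: 3
  MRSA92 vs MRSA202: 9
  MRSA92 vs MRSA75: 6
  MRSA202 vs MRSA75: 7
The smallest is 3 mismatches, between MRSA61 and MRSA75; p = 3/16 = 0.188.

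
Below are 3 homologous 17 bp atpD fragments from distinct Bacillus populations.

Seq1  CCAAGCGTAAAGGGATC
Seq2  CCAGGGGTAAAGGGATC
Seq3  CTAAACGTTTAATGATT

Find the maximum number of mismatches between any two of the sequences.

Pairwise Hamming distances:
  Seq1 vs Seq2: 2
  Seq1 vs Seq3: 7
  Seq2 vs Seq3: 9
The largest is 9, between Seq2 and Seq3.

9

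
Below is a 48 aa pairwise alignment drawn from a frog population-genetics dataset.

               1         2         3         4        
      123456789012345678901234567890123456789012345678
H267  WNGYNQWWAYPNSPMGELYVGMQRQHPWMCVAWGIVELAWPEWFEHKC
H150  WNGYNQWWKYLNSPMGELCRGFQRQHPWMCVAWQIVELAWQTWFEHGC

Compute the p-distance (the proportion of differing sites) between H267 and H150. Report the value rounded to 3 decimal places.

Mismatches occur at site 9 (A↔K), site 11 (P↔L), site 19 (Y↔C), site 20 (V↔R), site 22 (M↔F), site 34 (G↔Q), site 41 (P↔Q), site 42 (E↔T), site 47 (K↔G).
There are 9 differences over 48 sites, so p = 9/48 = 0.188.

0.188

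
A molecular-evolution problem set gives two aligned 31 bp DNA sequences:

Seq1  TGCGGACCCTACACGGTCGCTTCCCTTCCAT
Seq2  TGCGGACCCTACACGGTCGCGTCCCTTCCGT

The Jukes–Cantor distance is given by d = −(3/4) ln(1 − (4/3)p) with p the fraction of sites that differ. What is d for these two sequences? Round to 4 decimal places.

The sequences differ at positions 21 (T/G), 30 (A/G).
p = 2/31 = 0.064516.
d = −0.75 · ln(1 − (4/3)·0.064516) = −0.75 · ln(0.913979) = −0.75 · (-0.089948) = 0.0675.

0.0675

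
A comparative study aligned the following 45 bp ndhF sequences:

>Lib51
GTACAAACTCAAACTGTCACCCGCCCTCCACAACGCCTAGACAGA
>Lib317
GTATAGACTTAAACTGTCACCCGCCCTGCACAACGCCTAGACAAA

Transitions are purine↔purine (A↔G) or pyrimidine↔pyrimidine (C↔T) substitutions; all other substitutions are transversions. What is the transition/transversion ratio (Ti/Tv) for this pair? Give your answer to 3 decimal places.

4.000

The sequences differ at positions 4 (C/T, transition), 6 (A/G, transition), 10 (C/T, transition), 28 (C/G, transversion), 44 (G/A, transition).
Of the 5 differences, 4 transitions and 1 transversion, so Ti/Tv = 4/1 = 4.000.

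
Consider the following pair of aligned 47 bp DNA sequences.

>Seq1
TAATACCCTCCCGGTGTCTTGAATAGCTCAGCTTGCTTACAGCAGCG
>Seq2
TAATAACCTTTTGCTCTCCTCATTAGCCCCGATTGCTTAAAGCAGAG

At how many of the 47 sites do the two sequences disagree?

The sequences differ at positions 6 (C/A), 10 (C/T), 11 (C/T), 12 (C/T), 14 (G/C), 16 (G/C), 19 (T/C), 21 (G/C), 23 (A/T), 28 (T/C), 30 (A/C), 32 (C/A), 40 (C/A), 46 (C/A).
That gives 14 mismatches out of 47 aligned sites, so the Hamming distance is 14.

14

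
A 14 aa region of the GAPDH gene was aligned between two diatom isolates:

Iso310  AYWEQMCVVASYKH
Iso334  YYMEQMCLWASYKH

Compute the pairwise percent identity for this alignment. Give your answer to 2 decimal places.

Differing sites — 1:A/Y; 3:W/M; 8:V/L; 9:V/W.
10 of the 14 sites match, so the percent identity is 10/14 × 100 = 71.43%.

71.43%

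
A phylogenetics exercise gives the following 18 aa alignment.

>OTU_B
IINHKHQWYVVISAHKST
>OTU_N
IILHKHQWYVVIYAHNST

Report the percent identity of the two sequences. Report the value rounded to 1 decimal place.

Differing sites — 3:N/L; 13:S/Y; 16:K/N.
15 of the 18 sites match, so the percent identity is 15/18 × 100 = 83.3%.

83.3%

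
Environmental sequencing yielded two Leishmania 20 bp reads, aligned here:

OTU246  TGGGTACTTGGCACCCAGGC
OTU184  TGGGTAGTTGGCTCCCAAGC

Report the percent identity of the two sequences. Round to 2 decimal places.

85.00%

Differing sites — 7:C/G; 13:A/T; 18:G/A.
17 of the 20 sites match, so the percent identity is 17/20 × 100 = 85.00%.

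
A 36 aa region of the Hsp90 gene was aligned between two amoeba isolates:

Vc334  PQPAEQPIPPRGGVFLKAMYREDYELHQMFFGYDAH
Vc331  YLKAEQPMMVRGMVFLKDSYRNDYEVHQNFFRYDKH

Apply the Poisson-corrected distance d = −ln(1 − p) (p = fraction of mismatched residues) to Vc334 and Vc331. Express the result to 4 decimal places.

0.4925

Differing sites — 1:P/Y; 2:Q/L; 3:P/K; 8:I/M; 9:P/M; 10:P/V; 13:G/M; 18:A/D; 19:M/S; 22:E/N; 26:L/V; 29:M/N; 32:G/R; 35:A/K.
p = 14/36 = 0.388889.
d = −ln(1 − 0.388889) = −ln(0.611111) = 0.4925.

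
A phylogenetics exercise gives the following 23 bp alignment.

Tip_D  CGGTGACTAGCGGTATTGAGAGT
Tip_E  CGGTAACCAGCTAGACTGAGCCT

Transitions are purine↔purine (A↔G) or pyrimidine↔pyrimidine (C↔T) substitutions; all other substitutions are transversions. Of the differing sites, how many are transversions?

The sequences differ at positions 5 (G/A, transition), 8 (T/C, transition), 12 (G/T, transversion), 13 (G/A, transition), 14 (T/G, transversion), 16 (T/C, transition), 21 (A/C, transversion), 22 (G/C, transversion).
Of the 8 differences, 4 transitions and 4 transversions, so the answer is 4.

4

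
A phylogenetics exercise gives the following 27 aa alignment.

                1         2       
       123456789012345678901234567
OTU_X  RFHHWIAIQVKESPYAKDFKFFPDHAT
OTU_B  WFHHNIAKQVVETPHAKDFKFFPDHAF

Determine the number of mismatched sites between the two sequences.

The sequences differ at positions 1 (R/W), 5 (W/N), 8 (I/K), 11 (K/V), 13 (S/T), 15 (Y/H), 27 (T/F).
That gives 7 mismatches out of 27 aligned sites, so the Hamming distance is 7.

7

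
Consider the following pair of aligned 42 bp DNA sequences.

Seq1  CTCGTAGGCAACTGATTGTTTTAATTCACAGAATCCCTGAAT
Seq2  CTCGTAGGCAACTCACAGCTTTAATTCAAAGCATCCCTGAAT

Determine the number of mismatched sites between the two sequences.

Differing sites — 14:G/C; 16:T/C; 17:T/A; 19:T/C; 29:C/A; 32:A/C.
That gives 6 mismatches out of 42 aligned sites, so the Hamming distance is 6.

6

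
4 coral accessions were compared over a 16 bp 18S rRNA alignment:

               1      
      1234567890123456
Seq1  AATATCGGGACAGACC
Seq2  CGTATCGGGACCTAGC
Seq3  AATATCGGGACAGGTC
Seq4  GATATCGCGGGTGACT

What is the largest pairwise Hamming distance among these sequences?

9

Pairwise Hamming distances:
  Seq1 vs Seq2: 5
  Seq1 vs Seq3: 2
  Seq1 vs Seq4: 6
  Seq2 vs Seq3: 6
  Seq2 vs Seq4: 9
  Seq3 vs Seq4: 8
The largest is 9, between Seq2 and Seq4.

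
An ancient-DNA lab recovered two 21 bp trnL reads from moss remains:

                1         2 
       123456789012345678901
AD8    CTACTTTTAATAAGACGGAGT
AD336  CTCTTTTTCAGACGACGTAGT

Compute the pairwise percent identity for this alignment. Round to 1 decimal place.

Differing sites — 3:A/C; 4:C/T; 9:A/C; 11:T/G; 13:A/C; 18:G/T.
15 of the 21 sites match, so the percent identity is 15/21 × 100 = 71.4%.

71.4%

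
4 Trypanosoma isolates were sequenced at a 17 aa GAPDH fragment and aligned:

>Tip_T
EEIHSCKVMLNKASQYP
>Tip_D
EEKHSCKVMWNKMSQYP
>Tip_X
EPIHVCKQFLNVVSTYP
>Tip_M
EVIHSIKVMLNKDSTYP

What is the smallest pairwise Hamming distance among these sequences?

Pairwise Hamming distances:
  Tip_T vs Tip_D: 3
  Tip_T vs Tip_X: 7
  Tip_T vs Tip_M: 4
  Tip_D vs Tip_X: 9
  Tip_D vs Tip_M: 6
  Tip_X vs Tip_M: 7
The smallest is 3, between Tip_T and Tip_D.

3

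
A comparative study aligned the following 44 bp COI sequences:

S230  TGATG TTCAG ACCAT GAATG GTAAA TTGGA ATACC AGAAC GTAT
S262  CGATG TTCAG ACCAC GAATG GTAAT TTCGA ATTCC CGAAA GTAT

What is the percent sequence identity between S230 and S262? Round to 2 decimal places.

84.09%

The sequences differ at positions 1 (T/C), 15 (T/C), 25 (A/T), 28 (G/C), 33 (A/T), 36 (A/C), 40 (C/A).
37 of the 44 sites match, so the percent identity is 37/44 × 100 = 84.09%.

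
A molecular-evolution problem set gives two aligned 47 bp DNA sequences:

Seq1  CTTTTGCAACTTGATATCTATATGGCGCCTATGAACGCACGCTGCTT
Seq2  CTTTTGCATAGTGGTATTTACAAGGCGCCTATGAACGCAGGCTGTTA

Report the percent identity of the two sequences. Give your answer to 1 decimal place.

78.7%

Mismatches occur at site 9 (A→T), site 10 (C→A), site 11 (T→G), site 14 (A→G), site 18 (C→T), site 21 (T→C), site 23 (T→A), site 40 (C→G), site 45 (C→T), site 47 (T→A).
37 of the 47 sites match, so the percent identity is 37/47 × 100 = 78.7%.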